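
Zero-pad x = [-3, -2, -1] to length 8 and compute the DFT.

Original 3-point DFT: [-6, -1.5000+0.8660i, -1.5000-0.8660i]
Zero-padded 8-point DFT provides frequency interpolation.

DFT_8([x, 0, ...]) = [-6, -4.4142+2.4142i, -2+2i, -1.5858+0.4142i, -2, -1.5858-0.4142i, -2-2i, -4.4142-2.4142i]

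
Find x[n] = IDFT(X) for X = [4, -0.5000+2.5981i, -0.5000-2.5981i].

x[n] = (1/3) Σ(k=0 to 2) X[k] · e^(2πikn/3)

Computing each x[n]:
x[0] = 1
x[1] = 0
x[2] = 3

x = [1, 0, 3]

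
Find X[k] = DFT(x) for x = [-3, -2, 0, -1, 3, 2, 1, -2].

X[k] = Σ(n=0 to 7) x[n] · ω_8^(nk)
where ω_8 = e^(-2πi/8)

Computing each X[k]:
X[0] = -2
X[1] = -9.5355+3.1213i
X[2] = -1-3i
X[3] = -2.4645+1.1213i
X[4] = 4
X[5] = -2.4645-1.1213i
X[6] = -1+3i
X[7] = -9.5355-3.1213i

X = [-2, -9.5355+3.1213i, -1-3i, -2.4645+1.1213i, 4, -2.4645-1.1213i, -1+3i, -9.5355-3.1213i]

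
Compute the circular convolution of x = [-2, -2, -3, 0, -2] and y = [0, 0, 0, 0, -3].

(x ⊛ y)[n] = Σ(m=0 to 4) x[m] · y[(n-m) mod 5]

Computing each output sample:
(x ⊛ y)[0] = 6
(x ⊛ y)[1] = 9
(x ⊛ y)[2] = 0
(x ⊛ y)[3] = 6
(x ⊛ y)[4] = 6

x ⊛ y = [6, 9, 0, 6, 6]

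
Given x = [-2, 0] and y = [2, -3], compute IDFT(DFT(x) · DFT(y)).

(x ⊛ y)[n] = Σ(m=0 to 1) x[m] · y[(n-m) mod 2]

Computing each output sample:
(x ⊛ y)[0] = -4
(x ⊛ y)[1] = 6

x ⊛ y = [-4, 6]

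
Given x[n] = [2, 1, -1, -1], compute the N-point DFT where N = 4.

X[k] = Σ(n=0 to 3) x[n] · ω_4^(nk)
where ω_4 = e^(-2πi/4)

Computing each X[k]:
X[0] = 1
X[1] = 3-2i
X[2] = 1
X[3] = 3+2i

X = [1, 3-2i, 1, 3+2i]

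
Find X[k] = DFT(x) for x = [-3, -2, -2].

X[k] = Σ(n=0 to 2) x[n] · ω_3^(nk)
where ω_3 = e^(-2πi/3)

Computing each X[k]:
X[0] = -7
X[1] = -1
X[2] = -1

X = [-7, -1, -1]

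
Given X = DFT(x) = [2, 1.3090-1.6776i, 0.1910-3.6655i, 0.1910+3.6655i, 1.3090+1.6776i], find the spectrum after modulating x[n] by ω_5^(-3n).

Modulation property: DFT(ω_5^(-3n)·x[n]) = X[(k-3) mod 5], so circularly shift X by 3 positions.

X[k-3] = [0.1910-3.6655i, 0.1910+3.6655i, 1.3090+1.6776i, 2, 1.3090-1.6776i]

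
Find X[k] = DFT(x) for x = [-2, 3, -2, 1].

X[k] = Σ(n=0 to 3) x[n] · ω_4^(nk)
where ω_4 = e^(-2πi/4)

Computing each X[k]:
X[0] = 0
X[1] = -2i
X[2] = -8
X[3] = 2i

X = [0, -2i, -8, 2i]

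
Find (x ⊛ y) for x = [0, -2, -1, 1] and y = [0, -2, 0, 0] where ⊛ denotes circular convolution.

(x ⊛ y)[n] = Σ(m=0 to 3) x[m] · y[(n-m) mod 4]

Computing each output sample:
(x ⊛ y)[0] = -2
(x ⊛ y)[1] = 0
(x ⊛ y)[2] = 4
(x ⊛ y)[3] = 2

x ⊛ y = [-2, 0, 4, 2]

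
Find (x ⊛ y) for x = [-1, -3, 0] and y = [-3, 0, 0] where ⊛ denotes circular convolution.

(x ⊛ y)[n] = Σ(m=0 to 2) x[m] · y[(n-m) mod 3]

Computing each output sample:
(x ⊛ y)[0] = 3
(x ⊛ y)[1] = 9
(x ⊛ y)[2] = 0

x ⊛ y = [3, 9, 0]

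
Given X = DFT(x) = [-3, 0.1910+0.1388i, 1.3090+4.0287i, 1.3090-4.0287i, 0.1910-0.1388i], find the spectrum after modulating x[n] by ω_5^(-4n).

Modulation property: DFT(ω_5^(-4n)·x[n]) = X[(k-4) mod 5], so circularly shift X by 4 positions.

X[k-4] = [0.1910+0.1388i, 1.3090+4.0287i, 1.3090-4.0287i, 0.1910-0.1388i, -3]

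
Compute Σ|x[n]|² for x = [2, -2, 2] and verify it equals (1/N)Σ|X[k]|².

Time domain:
Σ|x[n]|² = |2|² + |-2|² + |2|² = 12.0000

Frequency domain:
(1/3)Σ|X[k]|² = (1/3)(|2|² + |2.0000+3.4641i|² + |2.0000-3.4641i|²) = (1/3)·36.0000 = 12.0000

Both sides agree, confirming Parseval's theorem.

Σ|x[n]|² = (1/N)Σ|X[k]|² = 12.0000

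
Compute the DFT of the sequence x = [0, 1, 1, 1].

X[k] = Σ(n=0 to 3) x[n] · ω_4^(nk)
where ω_4 = e^(-2πi/4)

Computing each X[k]:
X[0] = 3
X[1] = -1
X[2] = -1
X[3] = -1

X = [3, -1, -1, -1]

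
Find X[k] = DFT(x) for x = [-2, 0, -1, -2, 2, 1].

X[k] = Σ(n=0 to 5) x[n] · ω_6^(nk)
where ω_6 = e^(-2πi/6)

Computing each X[k]:
X[0] = -2
X[1] = 3.4641i
X[2] = -5.0000-1.7321i
X[3] = 0
X[4] = -5.0000+1.7321i
X[5] = -3.4641i

X = [-2, 3.4641i, -5.0000-1.7321i, 0, -5.0000+1.7321i, -3.4641i]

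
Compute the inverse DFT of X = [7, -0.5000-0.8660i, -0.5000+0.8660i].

x[n] = (1/3) Σ(k=0 to 2) X[k] · e^(2πikn/3)

Computing each x[n]:
x[0] = 2
x[1] = 3
x[2] = 2

x = [2, 3, 2]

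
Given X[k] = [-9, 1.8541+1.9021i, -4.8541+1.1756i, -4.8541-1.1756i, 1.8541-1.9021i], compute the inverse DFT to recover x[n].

x[n] = (1/5) Σ(k=0 to 4) X[k] · e^(2πikn/5)

Computing each x[n]:
x[0] = -3
x[1] = -1
x[2] = -3
x[3] = -3
x[4] = 1

x = [-3, -1, -3, -3, 1]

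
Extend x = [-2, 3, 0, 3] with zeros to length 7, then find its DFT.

Original 4-point DFT: [4, -2, -8, -2]
Zero-padded 7-point DFT provides frequency interpolation.

DFT_7([x, 0, ...]) = [4, -2.8324-3.6471i, -0.7971-0.5793i, -5.3705-4.2264i, -5.3705+4.2264i, -0.7971+0.5793i, -2.8324+3.6471i]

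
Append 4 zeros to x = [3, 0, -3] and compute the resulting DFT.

Original 3-point DFT: [0, 4.5000-2.5981i, 4.5000+2.5981i]
Zero-padded 7-point DFT provides frequency interpolation.

DFT_7([x, 0, ...]) = [0, 3.6676+2.9248i, 5.7029-1.3017i, 1.1295-2.3455i, 1.1295+2.3455i, 5.7029+1.3017i, 3.6676-2.9248i]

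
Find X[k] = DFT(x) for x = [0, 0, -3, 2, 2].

X[k] = Σ(n=0 to 4) x[n] · ω_5^(nk)
where ω_5 = e^(-2πi/5)

Computing each X[k]:
X[0] = 1
X[1] = 1.4271+4.8410i
X[2] = -1.9271-3.5797i
X[3] = -1.9271+3.5797i
X[4] = 1.4271-4.8410i

X = [1, 1.4271+4.8410i, -1.9271-3.5797i, -1.9271+3.5797i, 1.4271-4.8410i]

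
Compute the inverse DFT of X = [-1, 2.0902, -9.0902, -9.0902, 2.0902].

x[n] = (1/5) Σ(k=0 to 4) X[k] · e^(2πikn/5)

Computing each x[n]:
x[0] = -3
x[1] = 3
x[2] = -2
x[3] = -2
x[4] = 3

x = [-3, 3, -2, -2, 3]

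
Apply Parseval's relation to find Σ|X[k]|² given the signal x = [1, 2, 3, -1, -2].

Parseval: Σ|x[n]|² = (1/N)Σ|X[k]|², so Σ|X[k]|² = N·Σ|x[n]|² = 5·19.0000

Σ|X[k]|² = N·Σ|x[n]|² = 5·19.0000 = 95.0000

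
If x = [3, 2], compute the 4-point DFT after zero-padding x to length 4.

Original 2-point DFT: [5, 1]
Zero-padded 4-point DFT provides frequency interpolation.

DFT_4([x, 0, ...]) = [5, 3-2i, 1, 3+2i]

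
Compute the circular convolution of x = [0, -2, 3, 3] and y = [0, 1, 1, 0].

(x ⊛ y)[n] = Σ(m=0 to 3) x[m] · y[(n-m) mod 4]

Computing each output sample:
(x ⊛ y)[0] = 6
(x ⊛ y)[1] = 3
(x ⊛ y)[2] = -2
(x ⊛ y)[3] = 1

x ⊛ y = [6, 3, -2, 1]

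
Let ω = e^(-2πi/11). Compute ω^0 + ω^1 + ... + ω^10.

Sum of all nth roots of unity equals 0 for n > 1 (geometric series with r ≠ 1).

0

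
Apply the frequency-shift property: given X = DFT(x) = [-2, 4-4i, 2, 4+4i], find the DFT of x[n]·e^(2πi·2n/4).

Modulation property: DFT(ω_4^(-2n)·x[n]) = X[(k-2) mod 4], so circularly shift X by 2 positions.

X[k-2] = [2, 4+4i, -2, 4-4i]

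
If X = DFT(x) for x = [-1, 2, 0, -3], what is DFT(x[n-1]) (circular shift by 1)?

Time shift by 1: X_shifted[k] = ω_4^(1k) · X[k]
Shifted x = [-3, -1, 2, 0]

DFT(x[n-1]) = [-2, -5+1i, 0, -5-1i]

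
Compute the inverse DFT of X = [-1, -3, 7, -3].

x[n] = (1/4) Σ(k=0 to 3) X[k] · e^(2πikn/4)

Computing each x[n]:
x[0] = 0
x[1] = -2
x[2] = 3
x[3] = -2

x = [0, -2, 3, -2]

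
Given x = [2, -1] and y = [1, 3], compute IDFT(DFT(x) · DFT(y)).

(x ⊛ y)[n] = Σ(m=0 to 1) x[m] · y[(n-m) mod 2]

Computing each output sample:
(x ⊛ y)[0] = -1
(x ⊛ y)[1] = 5

x ⊛ y = [-1, 5]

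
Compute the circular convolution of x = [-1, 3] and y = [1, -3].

(x ⊛ y)[n] = Σ(m=0 to 1) x[m] · y[(n-m) mod 2]

Computing each output sample:
(x ⊛ y)[0] = -10
(x ⊛ y)[1] = 6

x ⊛ y = [-10, 6]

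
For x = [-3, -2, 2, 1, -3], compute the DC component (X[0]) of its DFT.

X[0] = Σ(n=0 to 4) x[n] · ω_5^0 = Σ x[n]
= (-3) + (-2) + (2) + (1) + (-3)

X[0] = -5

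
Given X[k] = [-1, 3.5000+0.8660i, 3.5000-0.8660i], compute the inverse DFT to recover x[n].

x[n] = (1/3) Σ(k=0 to 2) X[k] · e^(2πikn/3)

Computing each x[n]:
x[0] = 2
x[1] = -2
x[2] = -1

x = [2, -2, -1]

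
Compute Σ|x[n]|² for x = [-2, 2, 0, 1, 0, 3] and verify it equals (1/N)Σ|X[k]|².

Time domain:
Σ|x[n]|² = |-2|² + |2|² + |0|² + |1|² + |0|² + |3|² = 18.0000

Frequency domain:
(1/6)Σ|X[k]|² = (1/6)(|4|² + |-0.5000+0.8660i|² + |-3.5000+0.8660i|² + |-8|² + |-3.5000-0.8660i|² + |-0.5000-0.8660i|²) = (1/6)·108.0000 = 18.0000

Both sides agree, confirming Parseval's theorem.

Σ|x[n]|² = (1/N)Σ|X[k]|² = 18.0000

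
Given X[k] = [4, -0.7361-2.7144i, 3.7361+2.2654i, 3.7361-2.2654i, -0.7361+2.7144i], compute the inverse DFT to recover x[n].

x[n] = (1/5) Σ(k=0 to 4) X[k] · e^(2πikn/5)

Computing each x[n]:
x[0] = 2
x[1] = 0
x[2] = 3
x[3] = 0
x[4] = -1

x = [2, 0, 3, 0, -1]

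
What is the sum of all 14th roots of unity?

Sum of all nth roots of unity equals 0 for n > 1 (geometric series with r ≠ 1).

0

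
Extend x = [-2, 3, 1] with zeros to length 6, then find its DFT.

Original 3-point DFT: [2, -4.0000-1.7321i, -4.0000+1.7321i]
Zero-padded 6-point DFT provides frequency interpolation.

DFT_6([x, 0, ...]) = [2, -1.0000-3.4641i, -4.0000-1.7321i, -4, -4.0000+1.7321i, -1.0000+3.4641i]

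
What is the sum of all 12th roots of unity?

Sum of all nth roots of unity equals 0 for n > 1 (geometric series with r ≠ 1).

0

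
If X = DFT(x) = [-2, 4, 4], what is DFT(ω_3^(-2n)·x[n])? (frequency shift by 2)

Modulation property: DFT(ω_3^(-2n)·x[n]) = X[(k-2) mod 3], so circularly shift X by 2 positions.

X[k-2] = [4, 4, -2]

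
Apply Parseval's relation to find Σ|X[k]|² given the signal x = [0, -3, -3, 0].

Parseval: Σ|x[n]|² = (1/N)Σ|X[k]|², so Σ|X[k]|² = N·Σ|x[n]|² = 4·18.0000

Σ|X[k]|² = N·Σ|x[n]|² = 4·18.0000 = 72.0000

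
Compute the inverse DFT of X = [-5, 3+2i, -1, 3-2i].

x[n] = (1/4) Σ(k=0 to 3) X[k] · e^(2πikn/4)

Computing each x[n]:
x[0] = 0
x[1] = -2
x[2] = -3
x[3] = 0

x = [0, -2, -3, 0]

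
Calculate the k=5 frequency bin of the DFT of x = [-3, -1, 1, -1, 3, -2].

X[5] = Σ(n=0 to 5) x[n] · ω_6^(5n) where ω_6 = e^(-2πi/6)
= (-3)·ω_6^0 + (-1)·ω_6^5 + (1)·ω_6^10 + (-1)·ω_6^15 + (3)·ω_6^20 + (-2)·ω_6^25

X[5] = -5.5000-0.8660i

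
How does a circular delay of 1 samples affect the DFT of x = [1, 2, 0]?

Time shift by 1: X_shifted[k] = ω_3^(1k) · X[k]
Shifted x = [0, 1, 2]

DFT(x[n-1]) = [3, -1.5000+0.8660i, -1.5000-0.8660i]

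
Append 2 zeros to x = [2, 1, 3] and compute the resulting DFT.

Original 3-point DFT: [6, 1.7321i, -1.7321i]
Zero-padded 5-point DFT provides frequency interpolation.

DFT_5([x, 0, ...]) = [6, -0.1180-2.7144i, 2.1180+2.2654i, 2.1180-2.2654i, -0.1180+2.7144i]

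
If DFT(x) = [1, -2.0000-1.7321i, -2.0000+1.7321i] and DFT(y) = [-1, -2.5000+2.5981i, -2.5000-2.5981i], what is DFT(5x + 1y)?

By linearity: DFT(5x + 1y) = 5·DFT(x) + 1·DFT(y)
= 5·[1, -2.0000-1.7321i, -2.0000+1.7321i] + 1·[-1, -2.5000+2.5981i, -2.5000-2.5981i]

Computing element-wise:
Z[0] = 5·(1) + 1·(-1) = 4
Z[1] = 5·(-2.0000-1.7321i) + 1·(-2.5000+2.5981i) = -12.5000-6.0624i
Z[2] = 5·(-2.0000+1.7321i) + 1·(-2.5000-2.5981i) = -12.5000+6.0624i

DFT(5x + 1y) = 5·X + 1·Y = [4, -12.5000-6.0624i, -12.5000+6.0624i]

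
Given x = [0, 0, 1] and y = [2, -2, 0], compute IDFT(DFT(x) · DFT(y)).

(x ⊛ y)[n] = Σ(m=0 to 2) x[m] · y[(n-m) mod 3]

Computing each output sample:
(x ⊛ y)[0] = -2
(x ⊛ y)[1] = 0
(x ⊛ y)[2] = 2

x ⊛ y = [-2, 0, 2]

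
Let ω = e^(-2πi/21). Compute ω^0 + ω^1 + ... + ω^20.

Sum of all nth roots of unity equals 0 for n > 1 (geometric series with r ≠ 1).

0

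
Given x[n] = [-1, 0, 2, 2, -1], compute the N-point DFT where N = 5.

X[k] = Σ(n=0 to 4) x[n] · ω_5^(nk)
where ω_5 = e^(-2πi/5)

Computing each X[k]:
X[0] = 2
X[1] = -4.5451-0.9511i
X[2] = 1.0451-0.5878i
X[3] = 1.0451+0.5878i
X[4] = -4.5451+0.9511i

X = [2, -4.5451-0.9511i, 1.0451-0.5878i, 1.0451+0.5878i, -4.5451+0.9511i]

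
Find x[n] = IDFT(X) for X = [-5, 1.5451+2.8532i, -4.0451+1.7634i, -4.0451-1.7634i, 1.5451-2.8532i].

x[n] = (1/5) Σ(k=0 to 4) X[k] · e^(2πikn/5)

Computing each x[n]:
x[0] = -2
x[1] = -1
x[2] = -2
x[3] = -2
x[4] = 2

x = [-2, -1, -2, -2, 2]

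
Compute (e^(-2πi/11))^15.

Since ω_11^11 = 1, powers reduce modulo 11.
15 mod 11 = 4
So ω_11^15 = ω_11^4 = e^(-2πi·4/11)

ω_11^15 = ω_11^4 = -0.6549-0.7557i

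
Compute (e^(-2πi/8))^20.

Since ω_8^8 = 1, powers reduce modulo 8.
20 mod 8 = 4
So ω_8^20 = ω_8^4 = e^(-2πi·4/8)

ω_8^20 = ω_8^4 = -1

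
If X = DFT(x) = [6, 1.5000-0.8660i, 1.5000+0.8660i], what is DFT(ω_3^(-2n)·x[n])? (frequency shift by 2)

Modulation property: DFT(ω_3^(-2n)·x[n]) = X[(k-2) mod 3], so circularly shift X by 2 positions.

X[k-2] = [1.5000-0.8660i, 1.5000+0.8660i, 6]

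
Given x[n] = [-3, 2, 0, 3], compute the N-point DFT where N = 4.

X[k] = Σ(n=0 to 3) x[n] · ω_4^(nk)
where ω_4 = e^(-2πi/4)

Computing each X[k]:
X[0] = 2
X[1] = -3+1i
X[2] = -8
X[3] = -3-1i

X = [2, -3+1i, -8, -3-1i]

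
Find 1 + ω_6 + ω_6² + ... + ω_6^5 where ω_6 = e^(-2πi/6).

Sum of all nth roots of unity equals 0 for n > 1 (geometric series with r ≠ 1).

0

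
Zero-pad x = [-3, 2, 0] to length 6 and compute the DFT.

Original 3-point DFT: [-1, -4.0000-1.7321i, -4.0000+1.7321i]
Zero-padded 6-point DFT provides frequency interpolation.

DFT_6([x, 0, ...]) = [-1, -2.0000-1.7321i, -4.0000-1.7321i, -5, -4.0000+1.7321i, -2.0000+1.7321i]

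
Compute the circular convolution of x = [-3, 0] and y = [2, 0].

(x ⊛ y)[n] = Σ(m=0 to 1) x[m] · y[(n-m) mod 2]

Computing each output sample:
(x ⊛ y)[0] = -6
(x ⊛ y)[1] = 0

x ⊛ y = [-6, 0]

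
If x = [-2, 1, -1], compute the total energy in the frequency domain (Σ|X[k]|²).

Parseval: Σ|x[n]|² = (1/N)Σ|X[k]|², so Σ|X[k]|² = N·Σ|x[n]|² = 3·6.0000

Σ|X[k]|² = N·Σ|x[n]|² = 3·6.0000 = 18.0000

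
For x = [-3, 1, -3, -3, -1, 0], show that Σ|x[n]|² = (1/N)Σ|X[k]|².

Time domain:
Σ|x[n]|² = |-3|² + |1|² + |-3|² + |-3|² + |-1|² + |0|² = 29.0000

Frequency domain:
(1/6)Σ|X[k]|² = (1/6)(|-9|² + |2.5000+0.8660i|² + |-4.5000-2.5981i|² + |-5|² + |-4.5000+2.5981i|² + |2.5000-0.8660i|²) = (1/6)·174.0000 = 29.0000

Both sides agree, confirming Parseval's theorem.

Σ|x[n]|² = (1/N)Σ|X[k]|² = 29.0000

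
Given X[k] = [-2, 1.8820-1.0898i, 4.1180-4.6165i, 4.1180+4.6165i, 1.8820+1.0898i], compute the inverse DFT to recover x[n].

x[n] = (1/5) Σ(k=0 to 4) X[k] · e^(2πikn/5)

Computing each x[n]:
x[0] = 2
x[1] = 0
x[2] = -2
x[3] = 1
x[4] = -3

x = [2, 0, -2, 1, -3]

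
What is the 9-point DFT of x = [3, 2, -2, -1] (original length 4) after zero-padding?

Original 4-point DFT: [2, 5-3i, 0, 5+3i]
Zero-padded 9-point DFT provides frequency interpolation.

DFT_9([x, 0, ...]) = [2, 4.6848+1.5501i, 5.7267-2.1516i, 2.0000-3.4641i, 0.0885-1.1036i, 0.0885+1.1036i, 2.0000+3.4641i, 5.7267+2.1516i, 4.6848-1.5501i]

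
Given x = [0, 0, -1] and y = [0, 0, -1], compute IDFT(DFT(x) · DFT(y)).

(x ⊛ y)[n] = Σ(m=0 to 2) x[m] · y[(n-m) mod 3]

Computing each output sample:
(x ⊛ y)[0] = 0
(x ⊛ y)[1] = 1
(x ⊛ y)[2] = 0

x ⊛ y = [0, 1, 0]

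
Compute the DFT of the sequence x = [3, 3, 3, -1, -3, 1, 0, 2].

X[k] = Σ(n=0 to 7) x[n] · ω_8^(nk)
where ω_8 = e^(-2πi/8)

Computing each X[k]:
X[0] = 8
X[1] = 9.5355-2.2929i
X[2] = -3-3i
X[3] = 2.4645+3.7071i
X[4] = -2
X[5] = 2.4645-3.7071i
X[6] = -3+3i
X[7] = 9.5355+2.2929i

X = [8, 9.5355-2.2929i, -3-3i, 2.4645+3.7071i, -2, 2.4645-3.7071i, -3+3i, 9.5355+2.2929i]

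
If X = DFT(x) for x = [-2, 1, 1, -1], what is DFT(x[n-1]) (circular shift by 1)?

Time shift by 1: X_shifted[k] = ω_4^(1k) · X[k]
Shifted x = [-1, -2, 1, 1]

DFT(x[n-1]) = [-1, -2+3i, 1, -2-3i]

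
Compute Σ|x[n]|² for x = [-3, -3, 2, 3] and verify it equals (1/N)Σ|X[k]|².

Time domain:
Σ|x[n]|² = |-3|² + |-3|² + |2|² + |3|² = 31.0000

Frequency domain:
(1/4)Σ|X[k]|² = (1/4)(|-1|² + |-5+6i|² + |-1|² + |-5-6i|²) = (1/4)·124.0000 = 31.0000

Both sides agree, confirming Parseval's theorem.

Σ|x[n]|² = (1/N)Σ|X[k]|² = 31.0000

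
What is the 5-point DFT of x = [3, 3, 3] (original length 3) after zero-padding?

Original 3-point DFT: [9, 0, 0]
Zero-padded 5-point DFT provides frequency interpolation.

DFT_5([x, 0, ...]) = [9, 1.5000-4.6165i, 1.5000+1.0898i, 1.5000-1.0898i, 1.5000+4.6165i]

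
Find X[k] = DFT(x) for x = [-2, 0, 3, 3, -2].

X[k] = Σ(n=0 to 4) x[n] · ω_5^(nk)
where ω_5 = e^(-2πi/5)

Computing each X[k]:
X[0] = 2
X[1] = -7.4721-1.9021i
X[2] = 1.4721-1.1756i
X[3] = 1.4721+1.1756i
X[4] = -7.4721+1.9021i

X = [2, -7.4721-1.9021i, 1.4721-1.1756i, 1.4721+1.1756i, -7.4721+1.9021i]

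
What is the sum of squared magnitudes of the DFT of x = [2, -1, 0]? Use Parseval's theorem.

Parseval: Σ|x[n]|² = (1/N)Σ|X[k]|², so Σ|X[k]|² = N·Σ|x[n]|² = 3·5.0000

Σ|X[k]|² = N·Σ|x[n]|² = 3·5.0000 = 15.0000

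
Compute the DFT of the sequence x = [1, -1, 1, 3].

X[k] = Σ(n=0 to 3) x[n] · ω_4^(nk)
where ω_4 = e^(-2πi/4)

Computing each X[k]:
X[0] = 4
X[1] = 4i
X[2] = 0
X[3] = -4i

X = [4, 4i, 0, -4i]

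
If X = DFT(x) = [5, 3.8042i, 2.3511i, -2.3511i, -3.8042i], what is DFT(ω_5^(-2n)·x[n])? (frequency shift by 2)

Modulation property: DFT(ω_5^(-2n)·x[n]) = X[(k-2) mod 5], so circularly shift X by 2 positions.

X[k-2] = [-2.3511i, -3.8042i, 5, 3.8042i, 2.3511i]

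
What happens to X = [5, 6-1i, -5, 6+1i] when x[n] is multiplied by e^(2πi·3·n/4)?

Modulation property: DFT(ω_4^(-3n)·x[n]) = X[(k-3) mod 4], so circularly shift X by 3 positions.

X[k-3] = [6-1i, -5, 6+1i, 5]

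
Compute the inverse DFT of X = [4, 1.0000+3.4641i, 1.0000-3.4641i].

x[n] = (1/3) Σ(k=0 to 2) X[k] · e^(2πikn/3)

Computing each x[n]:
x[0] = 2
x[1] = -1
x[2] = 3

x = [2, -1, 3]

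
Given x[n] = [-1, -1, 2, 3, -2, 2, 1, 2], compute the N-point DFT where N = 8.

X[k] = Σ(n=0 to 7) x[n] · ω_8^(nk)
where ω_8 = e^(-2πi/8)

Computing each X[k]:
X[0] = 6
X[1] = -1.8284+0.4142i
X[2] = -6+4i
X[3] = 3.8284+2.4142i
X[4] = -6
X[5] = 3.8284-2.4142i
X[6] = -6-4i
X[7] = -1.8284-0.4142i

X = [6, -1.8284+0.4142i, -6+4i, 3.8284+2.4142i, -6, 3.8284-2.4142i, -6-4i, -1.8284-0.4142i]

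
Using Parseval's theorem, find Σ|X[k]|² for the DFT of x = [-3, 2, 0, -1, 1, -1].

Parseval: Σ|x[n]|² = (1/N)Σ|X[k]|², so Σ|X[k]|² = N·Σ|x[n]|² = 6·16.0000

Σ|X[k]|² = N·Σ|x[n]|² = 6·16.0000 = 96.0000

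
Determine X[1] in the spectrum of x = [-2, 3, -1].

X[1] = Σ(n=0 to 2) x[n] · ω_3^(1n) where ω_3 = e^(-2πi/3)
= (-2)·ω_3^0 + (3)·ω_3^1 + (-1)·ω_3^2

X[1] = -3.0000-3.4641i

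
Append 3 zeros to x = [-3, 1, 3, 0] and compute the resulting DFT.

Original 4-point DFT: [1, -6-1i, -1, -6+1i]
Zero-padded 7-point DFT provides frequency interpolation.

DFT_7([x, 0, ...]) = [1, -3.0441-3.7066i, -5.9254+0.3267i, -2.0305+1.9116i, -2.0305-1.9116i, -5.9254-0.3267i, -3.0441+3.7066i]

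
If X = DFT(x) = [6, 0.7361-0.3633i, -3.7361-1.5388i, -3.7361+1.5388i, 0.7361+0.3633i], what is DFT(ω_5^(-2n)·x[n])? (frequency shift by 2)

Modulation property: DFT(ω_5^(-2n)·x[n]) = X[(k-2) mod 5], so circularly shift X by 2 positions.

X[k-2] = [-3.7361+1.5388i, 0.7361+0.3633i, 6, 0.7361-0.3633i, -3.7361-1.5388i]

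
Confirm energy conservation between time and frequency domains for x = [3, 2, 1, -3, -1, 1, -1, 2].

Time domain:
Σ|x[n]|² = |3|² + |2|² + |1|² + |-3|² + |-1|² + |1|² + |-1|² + |2|² = 30.0000

Frequency domain:
(1/8)Σ|X[k]|² = (1/8)(|4|² + |8.2426+0.8284i|² + |2-4i|² + |-0.2426+4.8284i|² + |0|² + |-0.2426-4.8284i|² + |2+4i|² + |8.2426-0.8284i|²) = (1/8)·240.0000 = 30.0000

Both sides agree, confirming Parseval's theorem.

Σ|x[n]|² = (1/N)Σ|X[k]|² = 30.0000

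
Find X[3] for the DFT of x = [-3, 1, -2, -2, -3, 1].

X[3] = Σ(n=0 to 5) x[n] · ω_6^(3n) where ω_6 = e^(-2πi/6)
= (-3)·ω_6^0 + (1)·ω_6^3 + (-2)·ω_6^6 + (-2)·ω_6^9 + (-3)·ω_6^12 + (1)·ω_6^15

X[3] = -8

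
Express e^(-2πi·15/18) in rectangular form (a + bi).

ω_18^15 = e^(-2πi·15/18)
= cos(-2π·15/18) + i·sin(-2π·15/18)
= cos(-30π/18) + i·sin(-30π/18)

ω_18^15 = cos(-30π/18) + i·sin(-30π/18) = 0.5000+0.8660i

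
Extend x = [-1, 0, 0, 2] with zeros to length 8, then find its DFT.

Original 4-point DFT: [1, -1+2i, -3, -1-2i]
Zero-padded 8-point DFT provides frequency interpolation.

DFT_8([x, 0, ...]) = [1, -2.4142-1.4142i, -1+2i, 0.4142-1.4142i, -3, 0.4142+1.4142i, -1-2i, -2.4142+1.4142i]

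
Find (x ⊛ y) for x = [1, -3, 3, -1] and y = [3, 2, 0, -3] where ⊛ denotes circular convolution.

(x ⊛ y)[n] = Σ(m=0 to 3) x[m] · y[(n-m) mod 4]

Computing each output sample:
(x ⊛ y)[0] = 10
(x ⊛ y)[1] = -16
(x ⊛ y)[2] = 6
(x ⊛ y)[3] = 0

x ⊛ y = [10, -16, 6, 0]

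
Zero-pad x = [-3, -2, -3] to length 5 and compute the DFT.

Original 3-point DFT: [-8, -0.5000-0.8660i, -0.5000+0.8660i]
Zero-padded 5-point DFT provides frequency interpolation.

DFT_5([x, 0, ...]) = [-8, -1.1910+3.6655i, -2.3090-1.6776i, -2.3090+1.6776i, -1.1910-3.6655i]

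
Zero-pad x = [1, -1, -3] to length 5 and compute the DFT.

Original 3-point DFT: [-3, 3.0000-1.7321i, 3.0000+1.7321i]
Zero-padded 5-point DFT provides frequency interpolation.

DFT_5([x, 0, ...]) = [-3, 3.1180+2.7144i, 0.8820-2.2654i, 0.8820+2.2654i, 3.1180-2.7144i]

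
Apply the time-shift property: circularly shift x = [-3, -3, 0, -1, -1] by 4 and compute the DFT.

Time shift by 4: X_shifted[k] = ω_5^(4k) · X[k]
Shifted x = [-3, 0, -1, -1, -3]

DFT(x[n-4]) = [-8, -2.3090-2.8532i, -1.1910-1.7634i, -1.1910+1.7634i, -2.3090+2.8532i]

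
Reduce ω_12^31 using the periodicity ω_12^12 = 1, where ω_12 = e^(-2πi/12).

Since ω_12^12 = 1, powers reduce modulo 12.
31 mod 12 = 7
So ω_12^31 = ω_12^7 = e^(-2πi·7/12)

ω_12^31 = ω_12^7 = -0.8660+0.5000i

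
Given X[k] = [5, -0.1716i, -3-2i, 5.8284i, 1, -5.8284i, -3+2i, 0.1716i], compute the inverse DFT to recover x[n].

x[n] = (1/8) Σ(k=0 to 7) X[k] · e^(2πikn/8)

Computing each x[n]:
x[0] = 0
x[1] = 0
x[2] = 3
x[3] = -1
x[4] = 0
x[5] = 2
x[6] = 0
x[7] = 1

x = [0, 0, 3, -1, 0, 2, 0, 1]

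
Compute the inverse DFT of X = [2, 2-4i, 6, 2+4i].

x[n] = (1/4) Σ(k=0 to 3) X[k] · e^(2πikn/4)

Computing each x[n]:
x[0] = 3
x[1] = 1
x[2] = 1
x[3] = -3

x = [3, 1, 1, -3]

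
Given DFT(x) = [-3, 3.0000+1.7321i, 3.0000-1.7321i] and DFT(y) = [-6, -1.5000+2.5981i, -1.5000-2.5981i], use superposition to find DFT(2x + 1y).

By linearity: DFT(2x + 1y) = 2·DFT(x) + 1·DFT(y)
= 2·[-3, 3.0000+1.7321i, 3.0000-1.7321i] + 1·[-6, -1.5000+2.5981i, -1.5000-2.5981i]

Computing element-wise:
Z[0] = 2·(-3) + 1·(-6) = -12
Z[1] = 2·(3.0000+1.7321i) + 1·(-1.5000+2.5981i) = 4.5000+6.0623i
Z[2] = 2·(3.0000-1.7321i) + 1·(-1.5000-2.5981i) = 4.5000-6.0623i

DFT(2x + 1y) = 2·X + 1·Y = [-12, 4.5000+6.0623i, 4.5000-6.0623i]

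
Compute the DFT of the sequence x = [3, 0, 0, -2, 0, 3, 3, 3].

X[k] = Σ(n=0 to 7) x[n] · ω_8^(nk)
where ω_8 = e^(-2πi/8)

Computing each X[k]:
X[0] = 10
X[1] = 4.4142+8.6569i
X[2] = -2i
X[3] = 1.5858+2.6569i
X[4] = 2
X[5] = 1.5858-2.6569i
X[6] = 2i
X[7] = 4.4142-8.6569i

X = [10, 4.4142+8.6569i, -2i, 1.5858+2.6569i, 2, 1.5858-2.6569i, 2i, 4.4142-8.6569i]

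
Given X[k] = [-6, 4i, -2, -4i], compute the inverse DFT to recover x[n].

x[n] = (1/4) Σ(k=0 to 3) X[k] · e^(2πikn/4)

Computing each x[n]:
x[0] = -2
x[1] = -3
x[2] = -2
x[3] = 1

x = [-2, -3, -2, 1]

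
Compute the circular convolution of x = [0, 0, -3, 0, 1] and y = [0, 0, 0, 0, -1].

(x ⊛ y)[n] = Σ(m=0 to 4) x[m] · y[(n-m) mod 5]

Computing each output sample:
(x ⊛ y)[0] = 0
(x ⊛ y)[1] = 3
(x ⊛ y)[2] = 0
(x ⊛ y)[3] = -1
(x ⊛ y)[4] = 0

x ⊛ y = [0, 3, 0, -1, 0]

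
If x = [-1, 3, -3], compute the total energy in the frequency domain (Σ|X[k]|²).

Parseval: Σ|x[n]|² = (1/N)Σ|X[k]|², so Σ|X[k]|² = N·Σ|x[n]|² = 3·19.0000

Σ|X[k]|² = N·Σ|x[n]|² = 3·19.0000 = 57.0000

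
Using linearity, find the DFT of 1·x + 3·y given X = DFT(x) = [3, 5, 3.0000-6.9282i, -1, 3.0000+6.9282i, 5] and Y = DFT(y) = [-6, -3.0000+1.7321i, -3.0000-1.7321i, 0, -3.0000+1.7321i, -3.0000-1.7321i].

By linearity: DFT(1x + 3y) = 1·DFT(x) + 3·DFT(y)
= 1·[3, 5, 3.0000-6.9282i, -1, 3.0000+6.9282i, 5] + 3·[-6, -3.0000+1.7321i, -3.0000-1.7321i, 0, -3.0000+1.7321i, -3.0000-1.7321i]

Computing element-wise:
Z[0] = 1·(3) + 3·(-6) = -15
Z[1] = 1·(5) + 3·(-3.0000+1.7321i) = -4.0000+5.1963i
Z[2] = 1·(3.0000-6.9282i) + 3·(-3.0000-1.7321i) = -6.0000-12.1245i
Z[3] = 1·(-1) + 3·(0) = -1
Z[4] = 1·(3.0000+6.9282i) + 3·(-3.0000+1.7321i) = -6.0000+12.1245i
Z[5] = 1·(5) + 3·(-3.0000-1.7321i) = -4.0000-5.1963i

DFT(1x + 3y) = 1·X + 3·Y = [-15, -4.0000+5.1963i, -6.0000-12.1245i, -1, -6.0000+12.1245i, -4.0000-5.1963i]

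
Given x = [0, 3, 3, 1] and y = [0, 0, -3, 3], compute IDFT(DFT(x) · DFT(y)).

(x ⊛ y)[n] = Σ(m=0 to 3) x[m] · y[(n-m) mod 4]

Computing each output sample:
(x ⊛ y)[0] = 0
(x ⊛ y)[1] = 6
(x ⊛ y)[2] = 3
(x ⊛ y)[3] = -9

x ⊛ y = [0, 6, 3, -9]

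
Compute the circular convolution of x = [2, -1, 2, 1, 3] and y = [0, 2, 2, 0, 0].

(x ⊛ y)[n] = Σ(m=0 to 4) x[m] · y[(n-m) mod 5]

Computing each output sample:
(x ⊛ y)[0] = 8
(x ⊛ y)[1] = 10
(x ⊛ y)[2] = 2
(x ⊛ y)[3] = 2
(x ⊛ y)[4] = 6

x ⊛ y = [8, 10, 2, 2, 6]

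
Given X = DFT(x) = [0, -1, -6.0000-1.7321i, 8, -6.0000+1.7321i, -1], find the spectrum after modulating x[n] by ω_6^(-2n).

Modulation property: DFT(ω_6^(-2n)·x[n]) = X[(k-2) mod 6], so circularly shift X by 2 positions.

X[k-2] = [-6.0000+1.7321i, -1, 0, -1, -6.0000-1.7321i, 8]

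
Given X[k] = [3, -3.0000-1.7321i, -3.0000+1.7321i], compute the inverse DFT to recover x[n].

x[n] = (1/3) Σ(k=0 to 2) X[k] · e^(2πikn/3)

Computing each x[n]:
x[0] = -1
x[1] = 3
x[2] = 1

x = [-1, 3, 1]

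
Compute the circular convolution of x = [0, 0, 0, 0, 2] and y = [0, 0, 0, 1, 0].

(x ⊛ y)[n] = Σ(m=0 to 4) x[m] · y[(n-m) mod 5]

Computing each output sample:
(x ⊛ y)[0] = 0
(x ⊛ y)[1] = 0
(x ⊛ y)[2] = 2
(x ⊛ y)[3] = 0
(x ⊛ y)[4] = 0

x ⊛ y = [0, 0, 2, 0, 0]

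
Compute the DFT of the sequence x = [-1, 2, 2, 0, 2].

X[k] = Σ(n=0 to 4) x[n] · ω_5^(nk)
where ω_5 = e^(-2πi/5)

Computing each X[k]:
X[0] = 5
X[1] = -1.3820-1.1756i
X[2] = -3.6180+1.9021i
X[3] = -3.6180-1.9021i
X[4] = -1.3820+1.1756i

X = [5, -1.3820-1.1756i, -3.6180+1.9021i, -3.6180-1.9021i, -1.3820+1.1756i]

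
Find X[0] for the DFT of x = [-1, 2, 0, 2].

X[0] = Σ(n=0 to 3) x[n] · ω_4^0 = Σ x[n]
= (-1) + (2) + (0) + (2)

X[0] = 3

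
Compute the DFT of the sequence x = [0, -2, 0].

X[k] = Σ(n=0 to 2) x[n] · ω_3^(nk)
where ω_3 = e^(-2πi/3)

Computing each X[k]:
X[0] = -2
X[1] = 1.0000+1.7321i
X[2] = 1.0000-1.7321i

X = [-2, 1.0000+1.7321i, 1.0000-1.7321i]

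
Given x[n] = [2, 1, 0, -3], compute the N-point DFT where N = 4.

X[k] = Σ(n=0 to 3) x[n] · ω_4^(nk)
where ω_4 = e^(-2πi/4)

Computing each X[k]:
X[0] = 0
X[1] = 2-4i
X[2] = 4
X[3] = 2+4i

X = [0, 2-4i, 4, 2+4i]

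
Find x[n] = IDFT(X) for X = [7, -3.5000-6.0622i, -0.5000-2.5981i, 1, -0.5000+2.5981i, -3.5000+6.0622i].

x[n] = (1/6) Σ(k=0 to 5) X[k] · e^(2πikn/6)

Computing each x[n]:
x[0] = 0
x[1] = 3
x[2] = 3
x[3] = 2
x[4] = 1
x[5] = -2

x = [0, 3, 3, 2, 1, -2]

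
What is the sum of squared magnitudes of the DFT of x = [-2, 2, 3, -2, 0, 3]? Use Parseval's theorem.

Parseval: Σ|x[n]|² = (1/N)Σ|X[k]|², so Σ|X[k]|² = N·Σ|x[n]|² = 6·30.0000

Σ|X[k]|² = N·Σ|x[n]|² = 6·30.0000 = 180.0000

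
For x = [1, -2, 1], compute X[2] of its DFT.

X[2] = Σ(n=0 to 2) x[n] · ω_3^(2n) where ω_3 = e^(-2πi/3)
= (1)·ω_3^0 + (-2)·ω_3^2 + (1)·ω_3^4

X[2] = 1.5000-2.5981i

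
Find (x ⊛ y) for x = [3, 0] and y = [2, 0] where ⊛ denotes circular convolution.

(x ⊛ y)[n] = Σ(m=0 to 1) x[m] · y[(n-m) mod 2]

Computing each output sample:
(x ⊛ y)[0] = 6
(x ⊛ y)[1] = 0

x ⊛ y = [6, 0]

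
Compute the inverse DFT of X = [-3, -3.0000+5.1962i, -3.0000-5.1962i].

x[n] = (1/3) Σ(k=0 to 2) X[k] · e^(2πikn/3)

Computing each x[n]:
x[0] = -3
x[1] = -3
x[2] = 3

x = [-3, -3, 3]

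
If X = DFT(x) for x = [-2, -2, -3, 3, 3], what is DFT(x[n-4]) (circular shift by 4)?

Time shift by 4: X_shifted[k] = ω_5^(4k) · X[k]
Shifted x = [-2, -3, 3, 3, -2]

DFT(x[n-4]) = [-1, -8.3992+0.9511i, 3.8992+0.5878i, 3.8992-0.5878i, -8.3992-0.9511i]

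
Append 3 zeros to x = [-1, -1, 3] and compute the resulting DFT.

Original 3-point DFT: [1, -2.0000+3.4641i, -2.0000-3.4641i]
Zero-padded 6-point DFT provides frequency interpolation.

DFT_6([x, 0, ...]) = [1, -3.0000-1.7321i, -2.0000+3.4641i, 3, -2.0000-3.4641i, -3.0000+1.7321i]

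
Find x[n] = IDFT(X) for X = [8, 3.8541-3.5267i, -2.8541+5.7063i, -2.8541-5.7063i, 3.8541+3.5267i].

x[n] = (1/5) Σ(k=0 to 4) X[k] · e^(2πikn/5)

Computing each x[n]:
x[0] = 2
x[1] = 3
x[2] = 3
x[3] = -3
x[4] = 3

x = [2, 3, 3, -3, 3]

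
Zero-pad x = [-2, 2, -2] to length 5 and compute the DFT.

Original 3-point DFT: [-2, -2.0000-3.4641i, -2.0000+3.4641i]
Zero-padded 5-point DFT provides frequency interpolation.

DFT_5([x, 0, ...]) = [-2, 0.2361-0.7265i, -4.2361-3.0777i, -4.2361+3.0777i, 0.2361+0.7265i]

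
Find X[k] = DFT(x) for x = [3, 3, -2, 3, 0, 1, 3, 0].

X[k] = Σ(n=0 to 7) x[n] · ω_8^(nk)
where ω_8 = e^(-2πi/8)

Computing each X[k]:
X[0] = 11
X[1] = 2.2929+1.4645i
X[2] = 2-1i
X[3] = 3.7071-8.5355i
X[4] = -3
X[5] = 3.7071+8.5355i
X[6] = 2+1i
X[7] = 2.2929-1.4645i

X = [11, 2.2929+1.4645i, 2-1i, 3.7071-8.5355i, -3, 3.7071+8.5355i, 2+1i, 2.2929-1.4645i]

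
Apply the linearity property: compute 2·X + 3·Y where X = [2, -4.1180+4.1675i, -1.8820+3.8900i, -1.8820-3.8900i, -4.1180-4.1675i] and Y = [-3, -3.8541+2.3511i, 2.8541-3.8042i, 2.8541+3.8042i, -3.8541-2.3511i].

By linearity: DFT(2x + 3y) = 2·DFT(x) + 3·DFT(y)
= 2·[2, -4.1180+4.1675i, -1.8820+3.8900i, -1.8820-3.8900i, -4.1180-4.1675i] + 3·[-3, -3.8541+2.3511i, 2.8541-3.8042i, 2.8541+3.8042i, -3.8541-2.3511i]

Computing element-wise:
Z[0] = 2·(2) + 3·(-3) = -5
Z[1] = 2·(-4.1180+4.1675i) + 3·(-3.8541+2.3511i) = -19.7983+15.3883i
Z[2] = 2·(-1.8820+3.8900i) + 3·(2.8541-3.8042i) = 4.7983-3.6326i
Z[3] = 2·(-1.8820-3.8900i) + 3·(2.8541+3.8042i) = 4.7983+3.6326i
Z[4] = 2·(-4.1180-4.1675i) + 3·(-3.8541-2.3511i) = -19.7983-15.3883i

DFT(2x + 3y) = 2·X + 3·Y = [-5, -19.7983+15.3883i, 4.7983-3.6326i, 4.7983+3.6326i, -19.7983-15.3883i]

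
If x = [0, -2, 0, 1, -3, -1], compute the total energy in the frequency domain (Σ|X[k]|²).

Parseval: Σ|x[n]|² = (1/N)Σ|X[k]|², so Σ|X[k]|² = N·Σ|x[n]|² = 6·15.0000

Σ|X[k]|² = N·Σ|x[n]|² = 6·15.0000 = 90.0000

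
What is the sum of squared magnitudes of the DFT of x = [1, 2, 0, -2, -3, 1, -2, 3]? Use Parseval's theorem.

Parseval: Σ|x[n]|² = (1/N)Σ|X[k]|², so Σ|X[k]|² = N·Σ|x[n]|² = 8·32.0000

Σ|X[k]|² = N·Σ|x[n]|² = 8·32.0000 = 256.0000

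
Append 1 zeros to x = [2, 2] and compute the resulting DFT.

Original 2-point DFT: [4, 0]
Zero-padded 3-point DFT provides frequency interpolation.

DFT_3([x, 0, ...]) = [4, 1.0000-1.7321i, 1.0000+1.7321i]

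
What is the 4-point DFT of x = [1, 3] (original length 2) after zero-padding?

Original 2-point DFT: [4, -2]
Zero-padded 4-point DFT provides frequency interpolation.

DFT_4([x, 0, ...]) = [4, 1-3i, -2, 1+3i]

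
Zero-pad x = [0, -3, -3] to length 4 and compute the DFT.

Original 3-point DFT: [-6, 3, 3]
Zero-padded 4-point DFT provides frequency interpolation.

DFT_4([x, 0, ...]) = [-6, 3+3i, 0, 3-3i]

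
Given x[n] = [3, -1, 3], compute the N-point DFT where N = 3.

X[k] = Σ(n=0 to 2) x[n] · ω_3^(nk)
where ω_3 = e^(-2πi/3)

Computing each X[k]:
X[0] = 5
X[1] = 2.0000+3.4641i
X[2] = 2.0000-3.4641i

X = [5, 2.0000+3.4641i, 2.0000-3.4641i]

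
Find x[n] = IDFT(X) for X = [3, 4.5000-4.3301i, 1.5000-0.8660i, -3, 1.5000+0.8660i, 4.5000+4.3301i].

x[n] = (1/6) Σ(k=0 to 5) X[k] · e^(2πikn/6)

Computing each x[n]:
x[0] = 2
x[1] = 3
x[2] = 0
x[3] = 0
x[4] = -2
x[5] = 0

x = [2, 3, 0, 0, -2, 0]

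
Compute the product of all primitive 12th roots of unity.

The primitive 12th roots of unity are ω_12^k for k coprime to 12: k ∈ {1, 5, 7, 11}
Their product equals the constant term of the cyclotomic polynomial Φ_12(x) up to sign.
For n ≥ 3, the product of all primitive nth roots of unity is 1. (For n=1 it is 1; for n=2 it is -1.)

1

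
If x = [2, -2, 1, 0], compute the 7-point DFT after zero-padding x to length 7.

Original 4-point DFT: [1, 1+2i, 5, 1-2i]
Zero-padded 7-point DFT provides frequency interpolation.

DFT_7([x, 0, ...]) = [1, 0.5305+0.5887i, 1.5441+2.3837i, 4.4254+1.6496i, 4.4254-1.6496i, 1.5441-2.3837i, 0.5305-0.5887i]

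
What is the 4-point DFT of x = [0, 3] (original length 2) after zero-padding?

Original 2-point DFT: [3, -3]
Zero-padded 4-point DFT provides frequency interpolation.

DFT_4([x, 0, ...]) = [3, -3i, -3, 3i]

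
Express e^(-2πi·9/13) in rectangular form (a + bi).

ω_13^9 = e^(-2πi·9/13)
= cos(-2π·9/13) + i·sin(-2π·9/13)
= cos(-18π/13) + i·sin(-18π/13)

ω_13^9 = cos(-18π/13) + i·sin(-18π/13) = -0.3546+0.9350i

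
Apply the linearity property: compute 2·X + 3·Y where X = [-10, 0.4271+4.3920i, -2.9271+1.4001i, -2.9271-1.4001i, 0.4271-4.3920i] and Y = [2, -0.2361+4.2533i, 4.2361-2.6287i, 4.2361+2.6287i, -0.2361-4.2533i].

By linearity: DFT(2x + 3y) = 2·DFT(x) + 3·DFT(y)
= 2·[-10, 0.4271+4.3920i, -2.9271+1.4001i, -2.9271-1.4001i, 0.4271-4.3920i] + 3·[2, -0.2361+4.2533i, 4.2361-2.6287i, 4.2361+2.6287i, -0.2361-4.2533i]

Computing element-wise:
Z[0] = 2·(-10) + 3·(2) = -14
Z[1] = 2·(0.4271+4.3920i) + 3·(-0.2361+4.2533i) = 0.1459+21.5439i
Z[2] = 2·(-2.9271+1.4001i) + 3·(4.2361-2.6287i) = 6.8541-5.0859i
Z[3] = 2·(-2.9271-1.4001i) + 3·(4.2361+2.6287i) = 6.8541+5.0859i
Z[4] = 2·(0.4271-4.3920i) + 3·(-0.2361-4.2533i) = 0.1459-21.5439i

DFT(2x + 3y) = 2·X + 3·Y = [-14, 0.1459+21.5439i, 6.8541-5.0859i, 6.8541+5.0859i, 0.1459-21.5439i]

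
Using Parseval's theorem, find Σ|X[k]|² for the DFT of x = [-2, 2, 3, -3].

Parseval: Σ|x[n]|² = (1/N)Σ|X[k]|², so Σ|X[k]|² = N·Σ|x[n]|² = 4·26.0000

Σ|X[k]|² = N·Σ|x[n]|² = 4·26.0000 = 104.0000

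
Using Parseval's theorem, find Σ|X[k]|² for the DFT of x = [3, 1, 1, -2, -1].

Parseval: Σ|x[n]|² = (1/N)Σ|X[k]|², so Σ|X[k]|² = N·Σ|x[n]|² = 5·16.0000

Σ|X[k]|² = N·Σ|x[n]|² = 5·16.0000 = 80.0000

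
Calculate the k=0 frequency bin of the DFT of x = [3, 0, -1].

X[0] = Σ(n=0 to 2) x[n] · ω_3^0 = Σ x[n]
= (3) + (0) + (-1)

X[0] = 2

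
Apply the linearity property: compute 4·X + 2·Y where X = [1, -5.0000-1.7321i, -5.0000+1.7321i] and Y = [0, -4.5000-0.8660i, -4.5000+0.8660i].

By linearity: DFT(4x + 2y) = 4·DFT(x) + 2·DFT(y)
= 4·[1, -5.0000-1.7321i, -5.0000+1.7321i] + 2·[0, -4.5000-0.8660i, -4.5000+0.8660i]

Computing element-wise:
Z[0] = 4·(1) + 2·(0) = 4
Z[1] = 4·(-5.0000-1.7321i) + 2·(-4.5000-0.8660i) = -29.0000-8.6604i
Z[2] = 4·(-5.0000+1.7321i) + 2·(-4.5000+0.8660i) = -29.0000+8.6604i

DFT(4x + 2y) = 4·X + 2·Y = [4, -29.0000-8.6604i, -29.0000+8.6604i]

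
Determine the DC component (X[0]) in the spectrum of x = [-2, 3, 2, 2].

X[0] = Σ(n=0 to 3) x[n] · ω_4^0 = Σ x[n]
= (-2) + (3) + (2) + (2)

X[0] = 5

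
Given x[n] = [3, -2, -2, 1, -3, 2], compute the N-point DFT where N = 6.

X[k] = Σ(n=0 to 5) x[n] · ω_6^(nk)
where ω_6 = e^(-2πi/6)

Computing each X[k]:
X[0] = -1
X[1] = 4.5000+2.5981i
X[2] = 6.5000+4.3301i
X[3] = -3
X[4] = 6.5000-4.3301i
X[5] = 4.5000-2.5981i

X = [-1, 4.5000+2.5981i, 6.5000+4.3301i, -3, 6.5000-4.3301i, 4.5000-2.5981i]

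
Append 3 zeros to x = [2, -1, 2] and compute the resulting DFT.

Original 3-point DFT: [3, 1.5000+2.5981i, 1.5000-2.5981i]
Zero-padded 6-point DFT provides frequency interpolation.

DFT_6([x, 0, ...]) = [3, 0.5000-0.8660i, 1.5000+2.5981i, 5, 1.5000-2.5981i, 0.5000+0.8660i]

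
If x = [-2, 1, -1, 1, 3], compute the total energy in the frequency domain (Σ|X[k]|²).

Parseval: Σ|x[n]|² = (1/N)Σ|X[k]|², so Σ|X[k]|² = N·Σ|x[n]|² = 5·16.0000

Σ|X[k]|² = N·Σ|x[n]|² = 5·16.0000 = 80.0000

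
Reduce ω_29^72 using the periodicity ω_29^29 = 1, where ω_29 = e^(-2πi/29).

Since ω_29^29 = 1, powers reduce modulo 29.
72 mod 29 = 14
So ω_29^72 = ω_29^14 = e^(-2πi·14/29)

ω_29^72 = ω_29^14 = -0.9941-0.1081i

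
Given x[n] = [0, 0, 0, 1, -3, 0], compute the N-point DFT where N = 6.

X[k] = Σ(n=0 to 5) x[n] · ω_6^(nk)
where ω_6 = e^(-2πi/6)

Computing each X[k]:
X[0] = -2
X[1] = 0.5000-2.5981i
X[2] = 2.5000+2.5981i
X[3] = -4
X[4] = 2.5000-2.5981i
X[5] = 0.5000+2.5981i

X = [-2, 0.5000-2.5981i, 2.5000+2.5981i, -4, 2.5000-2.5981i, 0.5000+2.5981i]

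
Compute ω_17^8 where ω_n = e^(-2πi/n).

ω_17^8 = e^(-2πi·8/17)
= cos(-2π·8/17) + i·sin(-2π·8/17)
= cos(-16π/17) + i·sin(-16π/17)

ω_17^8 = cos(-16π/17) + i·sin(-16π/17) = -0.9830-0.1837i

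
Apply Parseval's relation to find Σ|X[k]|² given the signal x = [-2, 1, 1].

Parseval: Σ|x[n]|² = (1/N)Σ|X[k]|², so Σ|X[k]|² = N·Σ|x[n]|² = 3·6.0000

Σ|X[k]|² = N·Σ|x[n]|² = 3·6.0000 = 18.0000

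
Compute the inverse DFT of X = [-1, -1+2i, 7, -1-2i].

x[n] = (1/4) Σ(k=0 to 3) X[k] · e^(2πikn/4)

Computing each x[n]:
x[0] = 1
x[1] = -3
x[2] = 2
x[3] = -1

x = [1, -3, 2, -1]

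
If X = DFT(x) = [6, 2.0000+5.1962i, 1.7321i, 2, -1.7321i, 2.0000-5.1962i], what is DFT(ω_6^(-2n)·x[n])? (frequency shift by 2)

Modulation property: DFT(ω_6^(-2n)·x[n]) = X[(k-2) mod 6], so circularly shift X by 2 positions.

X[k-2] = [-1.7321i, 2.0000-5.1962i, 6, 2.0000+5.1962i, 1.7321i, 2]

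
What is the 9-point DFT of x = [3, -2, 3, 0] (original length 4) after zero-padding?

Original 4-point DFT: [4, 2i, 8, -2i]
Zero-padded 9-point DFT provides frequency interpolation.

DFT_9([x, 0, ...]) = [4, 1.9889-1.6688i, -0.1664+0.9436i, 2.5000+4.3301i, 7.1775+2.6124i, 7.1775-2.6124i, 2.5000-4.3301i, -0.1664-0.9436i, 1.9889+1.6688i]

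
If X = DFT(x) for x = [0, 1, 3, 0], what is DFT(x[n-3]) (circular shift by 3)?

Time shift by 3: X_shifted[k] = ω_4^(3k) · X[k]
Shifted x = [1, 3, 0, 0]

DFT(x[n-3]) = [4, 1-3i, -2, 1+3i]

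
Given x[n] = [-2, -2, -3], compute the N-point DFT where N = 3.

X[k] = Σ(n=0 to 2) x[n] · ω_3^(nk)
where ω_3 = e^(-2πi/3)

Computing each X[k]:
X[0] = -7
X[1] = 0.5000-0.8660i
X[2] = 0.5000+0.8660i

X = [-7, 0.5000-0.8660i, 0.5000+0.8660i]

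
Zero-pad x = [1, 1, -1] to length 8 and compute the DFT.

Original 3-point DFT: [1, 1.0000-1.7321i, 1.0000+1.7321i]
Zero-padded 8-point DFT provides frequency interpolation.

DFT_8([x, 0, ...]) = [1, 1.7071+0.2929i, 2-1i, 0.2929-1.7071i, -1, 0.2929+1.7071i, 2+1i, 1.7071-0.2929i]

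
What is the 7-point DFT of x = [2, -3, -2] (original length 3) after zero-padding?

Original 3-point DFT: [-3, 4.5000+0.8660i, 4.5000-0.8660i]
Zero-padded 7-point DFT provides frequency interpolation.

DFT_7([x, 0, ...]) = [-3, 0.5746+4.2954i, 4.4695+2.0570i, 3.4559-0.2620i, 3.4559+0.2620i, 4.4695-2.0570i, 0.5746-4.2954i]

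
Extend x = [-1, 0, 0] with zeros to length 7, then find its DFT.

Original 3-point DFT: [-1, -1, -1]
Zero-padded 7-point DFT provides frequency interpolation.

DFT_7([x, 0, ...]) = [-1, -1, -1, -1, -1, -1, -1]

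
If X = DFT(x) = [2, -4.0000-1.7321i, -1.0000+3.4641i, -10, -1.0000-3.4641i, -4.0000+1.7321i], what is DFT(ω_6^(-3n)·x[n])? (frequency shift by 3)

Modulation property: DFT(ω_6^(-3n)·x[n]) = X[(k-3) mod 6], so circularly shift X by 3 positions.

X[k-3] = [-10, -1.0000-3.4641i, -4.0000+1.7321i, 2, -4.0000-1.7321i, -1.0000+3.4641i]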